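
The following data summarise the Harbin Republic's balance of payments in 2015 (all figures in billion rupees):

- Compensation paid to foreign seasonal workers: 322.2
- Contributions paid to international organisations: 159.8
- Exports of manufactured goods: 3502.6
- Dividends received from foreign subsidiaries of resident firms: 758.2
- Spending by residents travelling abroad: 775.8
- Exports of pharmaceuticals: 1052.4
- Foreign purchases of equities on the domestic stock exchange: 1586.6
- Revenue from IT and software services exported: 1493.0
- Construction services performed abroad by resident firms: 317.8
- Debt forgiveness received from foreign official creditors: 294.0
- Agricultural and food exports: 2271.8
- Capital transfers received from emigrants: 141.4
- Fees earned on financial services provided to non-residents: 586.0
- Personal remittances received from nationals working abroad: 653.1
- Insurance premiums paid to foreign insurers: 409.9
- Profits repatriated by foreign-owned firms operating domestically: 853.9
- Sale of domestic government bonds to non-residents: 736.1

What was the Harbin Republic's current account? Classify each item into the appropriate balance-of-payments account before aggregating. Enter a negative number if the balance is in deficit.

Goods: 2271.8 + 1052.4 + 3502.6 = 6826.8
Services: -409.9 - 775.8 + 1493.0 + 317.8 + 586.0 = 1211.1
Primary income: -322.2 + 758.2 - 853.9 = -417.9
Secondary income: 653.1 - 159.8 = 493.3
Current account = 6826.8 + 1211.1 + (-417.9) + 493.3 = 8113.3
(Excluded from the current account — financial account: foreign purchases of equities on the domestic stock exchange 1586.6, sale of domestic government bonds to non-residents 736.1; capital account: debt forgiveness received from foreign official creditors 294.0, capital transfers received from emigrants 141.4.)

8113.3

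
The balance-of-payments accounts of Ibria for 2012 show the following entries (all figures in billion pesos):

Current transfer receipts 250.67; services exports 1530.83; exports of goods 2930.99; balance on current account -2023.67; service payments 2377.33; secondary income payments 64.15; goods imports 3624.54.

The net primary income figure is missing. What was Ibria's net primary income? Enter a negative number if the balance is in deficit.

Current account = goods balance + services balance + net primary income + net secondary income
Sum of the known components = -1353.53
Net primary income = CA - (known components) = -2023.67 - (-1353.53) = -670.14

-670.14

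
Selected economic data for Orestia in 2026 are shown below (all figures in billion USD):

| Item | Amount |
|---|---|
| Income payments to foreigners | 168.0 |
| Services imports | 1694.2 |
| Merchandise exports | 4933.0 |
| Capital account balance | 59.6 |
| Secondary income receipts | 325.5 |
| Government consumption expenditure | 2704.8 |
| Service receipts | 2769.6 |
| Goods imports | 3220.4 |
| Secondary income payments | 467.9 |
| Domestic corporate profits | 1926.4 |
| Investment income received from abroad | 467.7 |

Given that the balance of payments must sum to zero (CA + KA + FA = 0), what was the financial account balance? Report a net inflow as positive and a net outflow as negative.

-3004.9

Goods balance = 4933.0 - 3220.4 = 1712.6
Services balance = 2769.6 - 1694.2 = 1075.4
Trade balance (goods + services) = 1712.6 + 1075.4 = 2788.0
Net primary income = 467.7 - 168.0 = 299.7
Net secondary income = 325.5 - 467.9 = -142.4
Current account = 2788.0 + 299.7 + (-142.4) = 2945.3
Financial account = -(2945.3 + 59.6) = -3004.9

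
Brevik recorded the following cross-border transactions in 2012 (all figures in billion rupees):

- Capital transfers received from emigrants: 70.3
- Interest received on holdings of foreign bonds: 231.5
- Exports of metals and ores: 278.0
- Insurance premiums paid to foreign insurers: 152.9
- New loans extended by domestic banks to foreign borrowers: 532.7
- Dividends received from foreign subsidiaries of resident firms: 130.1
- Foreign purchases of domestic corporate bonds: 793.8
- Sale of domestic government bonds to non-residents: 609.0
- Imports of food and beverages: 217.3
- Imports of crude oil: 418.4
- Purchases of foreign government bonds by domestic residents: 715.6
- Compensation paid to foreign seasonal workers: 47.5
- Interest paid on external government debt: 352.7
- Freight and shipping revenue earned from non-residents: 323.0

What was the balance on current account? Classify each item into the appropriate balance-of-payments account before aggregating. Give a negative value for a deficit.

Goods: -418.4 + 278.0 - 217.3 = -357.7
Services: -152.9 + 323.0 = 170.1
Primary income: 231.5 - 352.7 - 47.5 + 130.1 = -38.6
Current account = (-357.7) + 170.1 + (-38.6) = -226.2
(Excluded from the current account — capital account: capital transfers received from emigrants 70.3; financial account: new loans extended by domestic banks to foreign borrowers 532.7, foreign purchases of domestic corporate bonds 793.8, sale of domestic government bonds to non-residents 609.0, purchases of foreign government bonds by domestic residents 715.6.)

-226.2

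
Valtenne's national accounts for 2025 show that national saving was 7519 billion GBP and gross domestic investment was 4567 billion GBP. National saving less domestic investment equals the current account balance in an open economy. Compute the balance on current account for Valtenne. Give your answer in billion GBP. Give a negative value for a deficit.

2952

CA = S - I = 7519 - 4567 = 2952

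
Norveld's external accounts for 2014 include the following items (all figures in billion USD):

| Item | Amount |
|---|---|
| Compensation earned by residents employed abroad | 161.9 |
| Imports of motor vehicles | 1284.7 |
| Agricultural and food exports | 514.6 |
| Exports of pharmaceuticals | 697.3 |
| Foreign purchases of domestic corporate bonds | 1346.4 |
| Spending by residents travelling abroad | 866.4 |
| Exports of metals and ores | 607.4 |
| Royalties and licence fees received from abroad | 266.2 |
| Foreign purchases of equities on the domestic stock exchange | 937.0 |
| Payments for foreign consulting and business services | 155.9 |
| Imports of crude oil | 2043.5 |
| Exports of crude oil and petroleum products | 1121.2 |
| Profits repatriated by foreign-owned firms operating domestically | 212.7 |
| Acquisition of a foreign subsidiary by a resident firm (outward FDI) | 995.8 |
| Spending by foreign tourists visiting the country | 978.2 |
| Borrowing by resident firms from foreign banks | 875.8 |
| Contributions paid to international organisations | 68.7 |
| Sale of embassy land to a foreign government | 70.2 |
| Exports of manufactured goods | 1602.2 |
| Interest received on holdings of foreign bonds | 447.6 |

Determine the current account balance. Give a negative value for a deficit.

Goods: 1121.2 - 1284.7 + 697.3 - 2043.5 + 1602.2 + 514.6 + 607.4 = 1214.5
Services: -155.9 + 266.2 + 978.2 - 866.4 = 222.1
Primary income: -212.7 + 447.6 + 161.9 = 396.8
Secondary income: -68.7
Current account = 1214.5 + 222.1 + 396.8 + (-68.7) = 1764.7
(Excluded from the current account — financial account: foreign purchases of domestic corporate bonds 1346.4, foreign purchases of equities on the domestic stock exchange 937.0, acquisition of a foreign subsidiary by a resident firm (outward FDI) 995.8, borrowing by resident firms from foreign banks 875.8; capital account: sale of embassy land to a foreign government 70.2.)

1764.7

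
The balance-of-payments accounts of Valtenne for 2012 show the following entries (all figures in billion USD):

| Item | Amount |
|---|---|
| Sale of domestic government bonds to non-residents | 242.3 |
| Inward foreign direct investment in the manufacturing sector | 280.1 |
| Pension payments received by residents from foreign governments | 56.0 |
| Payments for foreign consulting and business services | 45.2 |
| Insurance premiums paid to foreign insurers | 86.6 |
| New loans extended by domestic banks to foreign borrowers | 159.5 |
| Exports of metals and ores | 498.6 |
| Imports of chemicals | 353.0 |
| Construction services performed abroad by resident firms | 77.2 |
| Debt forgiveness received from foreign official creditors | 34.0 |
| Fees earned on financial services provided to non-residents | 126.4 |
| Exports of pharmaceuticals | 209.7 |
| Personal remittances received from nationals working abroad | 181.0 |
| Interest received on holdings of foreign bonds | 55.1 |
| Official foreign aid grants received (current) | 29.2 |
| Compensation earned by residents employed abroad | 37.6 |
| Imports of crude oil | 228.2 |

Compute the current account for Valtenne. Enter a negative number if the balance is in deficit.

Goods: -353.0 - 228.2 + 498.6 + 209.7 = 127.1
Services: 126.4 - 86.6 + 77.2 - 45.2 = 71.8
Primary income: 55.1 + 37.6 = 92.7
Secondary income: 29.2 + 56.0 + 181.0 = 266.2
Current account = 127.1 + 71.8 + 92.7 + 266.2 = 557.8
(Excluded from the current account — financial account: sale of domestic government bonds to non-residents 242.3, inward foreign direct investment in the manufacturing sector 280.1, new loans extended by domestic banks to foreign borrowers 159.5; capital account: debt forgiveness received from foreign official creditors 34.0.)

557.8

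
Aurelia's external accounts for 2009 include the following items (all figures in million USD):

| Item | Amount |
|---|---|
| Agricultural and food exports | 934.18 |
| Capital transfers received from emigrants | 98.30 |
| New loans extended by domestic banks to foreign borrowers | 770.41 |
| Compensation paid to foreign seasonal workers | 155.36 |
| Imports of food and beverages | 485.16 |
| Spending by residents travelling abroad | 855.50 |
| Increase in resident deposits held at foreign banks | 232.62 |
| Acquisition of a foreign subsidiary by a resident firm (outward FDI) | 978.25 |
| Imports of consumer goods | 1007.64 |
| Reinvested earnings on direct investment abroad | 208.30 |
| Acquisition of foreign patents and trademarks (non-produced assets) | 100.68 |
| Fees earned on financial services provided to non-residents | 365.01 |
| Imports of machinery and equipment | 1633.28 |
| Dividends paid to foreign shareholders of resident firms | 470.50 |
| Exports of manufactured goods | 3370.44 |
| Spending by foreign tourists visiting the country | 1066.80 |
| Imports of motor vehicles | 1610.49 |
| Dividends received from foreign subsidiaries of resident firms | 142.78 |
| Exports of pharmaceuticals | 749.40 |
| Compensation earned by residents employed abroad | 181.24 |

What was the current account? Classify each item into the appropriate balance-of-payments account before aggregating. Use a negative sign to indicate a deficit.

800.22

Goods: -1610.49 - 485.16 + 749.40 + 934.18 - 1007.64 + 3370.44 - 1633.28 = 317.45
Services: 365.01 + 1066.80 - 855.50 = 576.31
Primary income: 142.78 + 181.24 - 155.36 + 208.30 - 470.50 = -93.54
Current account = 317.45 + 576.31 + (-93.54) = 800.22
(Excluded from the current account — capital account: capital transfers received from emigrants 98.30, acquisition of foreign patents and trademarks (non-produced assets) 100.68; financial account: new loans extended by domestic banks to foreign borrowers 770.41, increase in resident deposits held at foreign banks 232.62, acquisition of a foreign subsidiary by a resident firm (outward FDI) 978.25.)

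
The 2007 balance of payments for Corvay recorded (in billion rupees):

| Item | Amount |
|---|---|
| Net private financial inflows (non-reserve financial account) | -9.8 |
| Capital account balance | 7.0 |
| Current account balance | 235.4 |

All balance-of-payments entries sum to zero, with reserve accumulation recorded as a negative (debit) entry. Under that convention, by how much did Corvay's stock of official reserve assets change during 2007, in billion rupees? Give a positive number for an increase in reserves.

232.6

Official reserve transactions balance = -(235.4 + 7.0 + (-9.8)) = -232.6
An accumulation of reserves is recorded as a debit (negative entry), so the change in the stock of reserves is the negative of that balance.
Change in official reserves = -(-232.6) = 232.6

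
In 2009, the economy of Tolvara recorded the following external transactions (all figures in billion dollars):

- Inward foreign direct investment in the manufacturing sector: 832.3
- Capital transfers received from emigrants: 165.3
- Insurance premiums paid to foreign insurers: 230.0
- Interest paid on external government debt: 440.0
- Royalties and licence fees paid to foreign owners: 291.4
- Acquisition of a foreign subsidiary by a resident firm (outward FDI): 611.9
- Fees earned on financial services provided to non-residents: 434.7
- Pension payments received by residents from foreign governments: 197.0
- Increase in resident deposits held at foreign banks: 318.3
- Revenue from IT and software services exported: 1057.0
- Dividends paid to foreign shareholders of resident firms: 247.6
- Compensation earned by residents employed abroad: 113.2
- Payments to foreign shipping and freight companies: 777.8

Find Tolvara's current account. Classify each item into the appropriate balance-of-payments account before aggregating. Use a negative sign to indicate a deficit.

-184.9

Services: 1057.0 - 291.4 + 434.7 - 230.0 - 777.8 = 192.5
Primary income: -440.0 + 113.2 - 247.6 = -574.4
Secondary income: 197.0
Current account = 192.5 + (-574.4) + 197.0 = -184.9
(Excluded from the current account — financial account: inward foreign direct investment in the manufacturing sector 832.3, acquisition of a foreign subsidiary by a resident firm (outward FDI) 611.9, increase in resident deposits held at foreign banks 318.3; capital account: capital transfers received from emigrants 165.3.)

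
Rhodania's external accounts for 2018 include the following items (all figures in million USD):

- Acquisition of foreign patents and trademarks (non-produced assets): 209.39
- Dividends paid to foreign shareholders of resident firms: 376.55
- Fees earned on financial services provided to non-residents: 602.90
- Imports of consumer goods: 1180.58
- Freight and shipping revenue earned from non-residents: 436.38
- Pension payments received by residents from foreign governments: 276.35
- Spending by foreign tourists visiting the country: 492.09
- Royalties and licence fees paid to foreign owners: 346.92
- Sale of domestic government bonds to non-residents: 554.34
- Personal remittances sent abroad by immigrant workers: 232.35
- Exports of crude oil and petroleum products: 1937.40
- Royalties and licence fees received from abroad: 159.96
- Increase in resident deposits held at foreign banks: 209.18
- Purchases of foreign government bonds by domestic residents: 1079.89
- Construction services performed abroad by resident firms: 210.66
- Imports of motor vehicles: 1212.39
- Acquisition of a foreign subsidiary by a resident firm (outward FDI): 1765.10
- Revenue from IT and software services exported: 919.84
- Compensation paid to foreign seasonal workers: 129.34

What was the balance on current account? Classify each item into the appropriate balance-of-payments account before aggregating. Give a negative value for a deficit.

Goods: -1212.39 + 1937.40 - 1180.58 = -455.57
Services: 210.66 + 159.96 + 492.09 - 346.92 + 602.90 + 919.84 + 436.38 = 2474.91
Primary income: -129.34 - 376.55 = -505.89
Secondary income: 276.35 - 232.35 = 44.00
Current account = (-455.57) + 2474.91 + (-505.89) + 44.00 = 1557.45
(Excluded from the current account — capital account: acquisition of foreign patents and trademarks (non-produced assets) 209.39; financial account: sale of domestic government bonds to non-residents 554.34, increase in resident deposits held at foreign banks 209.18, purchases of foreign government bonds by domestic residents 1079.89, acquisition of a foreign subsidiary by a resident firm (outward FDI) 1765.10.)

1557.45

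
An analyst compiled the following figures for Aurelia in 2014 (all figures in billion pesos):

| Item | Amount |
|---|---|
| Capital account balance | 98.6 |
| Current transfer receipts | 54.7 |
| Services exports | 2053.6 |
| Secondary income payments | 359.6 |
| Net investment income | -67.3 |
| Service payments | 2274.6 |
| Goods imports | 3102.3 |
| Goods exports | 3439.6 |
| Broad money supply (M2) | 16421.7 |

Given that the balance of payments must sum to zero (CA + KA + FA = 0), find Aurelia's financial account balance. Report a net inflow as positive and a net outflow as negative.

Goods balance = 3439.6 - 3102.3 = 337.3
Services balance = 2053.6 - 2274.6 = -221.0
Trade balance (goods + services) = 337.3 + (-221.0) = 116.3
Net primary income = -67.3
Net secondary income = 54.7 - 359.6 = -304.9
Current account = 116.3 + (-67.3) + (-304.9) = -255.9
Financial account = -(-255.9 + 98.6) = 157.3

157.3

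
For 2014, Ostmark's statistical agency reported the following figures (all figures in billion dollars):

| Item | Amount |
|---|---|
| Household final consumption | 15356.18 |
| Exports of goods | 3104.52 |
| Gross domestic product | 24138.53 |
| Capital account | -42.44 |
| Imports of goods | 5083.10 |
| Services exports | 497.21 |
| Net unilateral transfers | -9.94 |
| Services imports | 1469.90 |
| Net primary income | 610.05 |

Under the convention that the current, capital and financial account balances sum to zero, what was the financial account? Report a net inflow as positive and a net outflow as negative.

2393.60

Goods balance = 3104.52 - 5083.10 = -1978.58
Services balance = 497.21 - 1469.90 = -972.69
Trade balance (goods + services) = -1978.58 + (-972.69) = -2951.27
Net primary income = 610.05
Net secondary income = -9.94
Current account = -2951.27 + 610.05 + (-9.94) = -2351.16
Financial account = -(-2351.16 + (-42.44)) = 2393.60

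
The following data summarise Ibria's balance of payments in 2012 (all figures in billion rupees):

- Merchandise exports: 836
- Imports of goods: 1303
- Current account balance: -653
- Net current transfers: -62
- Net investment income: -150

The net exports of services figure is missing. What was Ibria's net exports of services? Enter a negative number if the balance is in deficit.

Current account = goods balance + services balance + net primary income + net secondary income
Sum of the known components = -679
Net exports of services = CA - (known components) = -653 - (-679) = 26

26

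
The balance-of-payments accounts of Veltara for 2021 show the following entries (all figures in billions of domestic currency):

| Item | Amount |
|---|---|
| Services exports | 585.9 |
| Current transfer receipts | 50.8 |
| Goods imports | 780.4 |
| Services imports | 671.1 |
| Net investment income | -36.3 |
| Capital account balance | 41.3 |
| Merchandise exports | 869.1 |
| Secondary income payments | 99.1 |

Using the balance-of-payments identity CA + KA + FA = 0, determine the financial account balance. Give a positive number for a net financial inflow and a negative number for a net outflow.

39.8

Goods balance = 869.1 - 780.4 = 88.7
Services balance = 585.9 - 671.1 = -85.2
Trade balance (goods + services) = 88.7 + (-85.2) = 3.5
Net primary income = -36.3
Net secondary income = 50.8 - 99.1 = -48.3
Current account = 3.5 + (-36.3) + (-48.3) = -81.1
Financial account = -(-81.1 + 41.3) = 39.8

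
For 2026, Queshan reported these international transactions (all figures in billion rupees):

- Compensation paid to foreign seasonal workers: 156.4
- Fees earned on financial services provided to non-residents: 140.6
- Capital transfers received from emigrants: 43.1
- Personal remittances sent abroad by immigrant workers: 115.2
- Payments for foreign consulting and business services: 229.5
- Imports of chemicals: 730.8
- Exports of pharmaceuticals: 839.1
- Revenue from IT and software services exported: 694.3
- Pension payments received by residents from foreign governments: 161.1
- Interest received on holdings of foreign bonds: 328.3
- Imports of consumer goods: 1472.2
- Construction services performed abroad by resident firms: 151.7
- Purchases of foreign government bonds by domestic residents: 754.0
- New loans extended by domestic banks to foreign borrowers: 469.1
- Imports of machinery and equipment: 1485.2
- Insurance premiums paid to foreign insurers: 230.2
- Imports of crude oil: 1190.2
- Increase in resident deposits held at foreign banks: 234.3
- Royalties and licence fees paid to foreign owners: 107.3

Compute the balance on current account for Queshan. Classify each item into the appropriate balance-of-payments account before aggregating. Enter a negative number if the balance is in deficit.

-3401.9

Goods: -1485.2 - 1190.2 + 839.1 - 730.8 - 1472.2 = -4039.3
Services: 140.6 - 230.2 + 694.3 + 151.7 - 107.3 - 229.5 = 419.6
Primary income: -156.4 + 328.3 = 171.9
Secondary income: -115.2 + 161.1 = 45.9
Current account = (-4039.3) + 419.6 + 171.9 + 45.9 = -3401.9
(Excluded from the current account — capital account: capital transfers received from emigrants 43.1; financial account: purchases of foreign government bonds by domestic residents 754.0, new loans extended by domestic banks to foreign borrowers 469.1, increase in resident deposits held at foreign banks 234.3.)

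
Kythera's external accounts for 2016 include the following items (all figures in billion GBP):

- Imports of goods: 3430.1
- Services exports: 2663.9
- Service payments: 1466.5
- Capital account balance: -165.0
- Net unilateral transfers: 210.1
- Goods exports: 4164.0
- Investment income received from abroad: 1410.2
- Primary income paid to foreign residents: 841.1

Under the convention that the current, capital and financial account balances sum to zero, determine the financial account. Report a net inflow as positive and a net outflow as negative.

Goods balance = 4164.0 - 3430.1 = 733.9
Services balance = 2663.9 - 1466.5 = 1197.4
Trade balance (goods + services) = 733.9 + 1197.4 = 1931.3
Net primary income = 1410.2 - 841.1 = 569.1
Net secondary income = 210.1
Current account = 1931.3 + 569.1 + 210.1 = 2710.5
Financial account = -(2710.5 + (-165.0)) = -2545.5

-2545.5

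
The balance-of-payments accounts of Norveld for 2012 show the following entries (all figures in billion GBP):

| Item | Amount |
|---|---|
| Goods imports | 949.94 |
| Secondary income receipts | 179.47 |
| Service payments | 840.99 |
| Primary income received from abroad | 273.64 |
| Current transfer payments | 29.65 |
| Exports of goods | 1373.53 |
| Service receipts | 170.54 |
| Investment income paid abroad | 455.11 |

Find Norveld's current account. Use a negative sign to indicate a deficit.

Goods balance = 1373.53 - 949.94 = 423.59
Services balance = 170.54 - 840.99 = -670.45
Trade balance (goods + services) = 423.59 + (-670.45) = -246.86
Net primary income = 273.64 - 455.11 = -181.47
Net secondary income = 179.47 - 29.65 = 149.82
Current account = -246.86 + (-181.47) + 149.82 = -278.51

-278.51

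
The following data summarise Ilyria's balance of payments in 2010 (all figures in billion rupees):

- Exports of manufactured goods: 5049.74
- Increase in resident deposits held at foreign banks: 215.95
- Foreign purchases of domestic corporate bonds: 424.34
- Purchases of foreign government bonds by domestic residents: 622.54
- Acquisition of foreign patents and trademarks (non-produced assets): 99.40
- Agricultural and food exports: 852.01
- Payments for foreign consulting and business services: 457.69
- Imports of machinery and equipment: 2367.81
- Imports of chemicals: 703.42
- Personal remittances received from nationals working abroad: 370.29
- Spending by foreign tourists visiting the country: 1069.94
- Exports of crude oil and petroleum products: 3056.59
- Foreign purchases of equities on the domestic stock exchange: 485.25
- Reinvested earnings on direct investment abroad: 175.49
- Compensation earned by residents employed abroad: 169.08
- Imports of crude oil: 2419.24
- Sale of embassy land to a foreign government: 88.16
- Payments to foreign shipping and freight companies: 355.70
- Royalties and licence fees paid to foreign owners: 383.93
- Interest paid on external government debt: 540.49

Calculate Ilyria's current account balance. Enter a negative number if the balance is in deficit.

Goods: 5049.74 - 2367.81 - 703.42 + 852.01 - 2419.24 + 3056.59 = 3467.87
Services: -355.70 + 1069.94 - 457.69 - 383.93 = -127.38
Primary income: -540.49 + 175.49 + 169.08 = -195.92
Secondary income: 370.29
Current account = 3467.87 + (-127.38) + (-195.92) + 370.29 = 3514.86
(Excluded from the current account — financial account: increase in resident deposits held at foreign banks 215.95, foreign purchases of domestic corporate bonds 424.34, purchases of foreign government bonds by domestic residents 622.54, foreign purchases of equities on the domestic stock exchange 485.25; capital account: acquisition of foreign patents and trademarks (non-produced assets) 99.40, sale of embassy land to a foreign government 88.16.)

3514.86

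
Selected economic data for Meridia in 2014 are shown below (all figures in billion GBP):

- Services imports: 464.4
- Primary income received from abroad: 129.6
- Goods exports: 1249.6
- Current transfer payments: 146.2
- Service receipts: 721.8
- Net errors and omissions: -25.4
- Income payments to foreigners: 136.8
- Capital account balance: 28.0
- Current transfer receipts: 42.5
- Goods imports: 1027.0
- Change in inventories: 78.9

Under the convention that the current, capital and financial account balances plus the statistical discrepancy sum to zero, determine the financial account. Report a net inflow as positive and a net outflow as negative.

-371.7

Goods balance = 1249.6 - 1027.0 = 222.6
Services balance = 721.8 - 464.4 = 257.4
Trade balance (goods + services) = 222.6 + 257.4 = 480.0
Net primary income = 129.6 - 136.8 = -7.2
Net secondary income = 42.5 - 146.2 = -103.7
Current account = 480.0 + (-7.2) + (-103.7) = 369.1
Financial account = -(369.1 + 28.0 + (-25.4)) = -371.7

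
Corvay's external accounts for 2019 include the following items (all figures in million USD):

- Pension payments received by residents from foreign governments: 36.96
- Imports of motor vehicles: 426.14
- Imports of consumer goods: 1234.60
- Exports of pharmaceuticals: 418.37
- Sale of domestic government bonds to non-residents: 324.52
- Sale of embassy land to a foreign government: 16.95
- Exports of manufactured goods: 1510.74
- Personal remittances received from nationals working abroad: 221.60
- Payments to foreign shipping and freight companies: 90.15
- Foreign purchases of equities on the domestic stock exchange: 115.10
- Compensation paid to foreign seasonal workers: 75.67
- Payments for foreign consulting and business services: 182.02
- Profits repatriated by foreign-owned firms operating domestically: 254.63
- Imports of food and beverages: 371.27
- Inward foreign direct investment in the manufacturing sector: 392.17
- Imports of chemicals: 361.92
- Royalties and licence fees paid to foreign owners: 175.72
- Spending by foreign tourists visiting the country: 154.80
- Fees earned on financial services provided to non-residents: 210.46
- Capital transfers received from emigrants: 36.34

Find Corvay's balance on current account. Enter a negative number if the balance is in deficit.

-619.19

Goods: -361.92 - 426.14 + 418.37 + 1510.74 - 1234.60 - 371.27 = -464.82
Services: 210.46 - 90.15 + 154.80 - 182.02 - 175.72 = -82.63
Primary income: -254.63 - 75.67 = -330.30
Secondary income: 36.96 + 221.60 = 258.56
Current account = (-464.82) + (-82.63) + (-330.30) + 258.56 = -619.19
(Excluded from the current account — financial account: sale of domestic government bonds to non-residents 324.52, foreign purchases of equities on the domestic stock exchange 115.10, inward foreign direct investment in the manufacturing sector 392.17; capital account: sale of embassy land to a foreign government 16.95, capital transfers received from emigrants 36.34.)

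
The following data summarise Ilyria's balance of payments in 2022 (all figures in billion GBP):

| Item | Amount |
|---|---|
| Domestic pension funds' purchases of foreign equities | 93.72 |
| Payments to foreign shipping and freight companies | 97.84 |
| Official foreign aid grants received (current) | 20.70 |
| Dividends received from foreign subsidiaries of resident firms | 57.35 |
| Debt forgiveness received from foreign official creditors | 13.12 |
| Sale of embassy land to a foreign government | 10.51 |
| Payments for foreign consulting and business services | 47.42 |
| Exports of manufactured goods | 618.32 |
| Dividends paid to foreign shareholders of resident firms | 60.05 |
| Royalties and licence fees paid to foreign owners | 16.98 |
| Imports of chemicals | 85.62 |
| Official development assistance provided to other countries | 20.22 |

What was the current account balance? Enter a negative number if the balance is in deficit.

368.24

Goods: 618.32 - 85.62 = 532.70
Services: -47.42 - 97.84 - 16.98 = -162.24
Primary income: -60.05 + 57.35 = -2.70
Secondary income: -20.22 + 20.70 = 0.48
Current account = 532.70 + (-162.24) + (-2.70) + 0.48 = 368.24
(Excluded from the current account — financial account: domestic pension funds' purchases of foreign equities 93.72; capital account: debt forgiveness received from foreign official creditors 13.12, sale of embassy land to a foreign government 10.51.)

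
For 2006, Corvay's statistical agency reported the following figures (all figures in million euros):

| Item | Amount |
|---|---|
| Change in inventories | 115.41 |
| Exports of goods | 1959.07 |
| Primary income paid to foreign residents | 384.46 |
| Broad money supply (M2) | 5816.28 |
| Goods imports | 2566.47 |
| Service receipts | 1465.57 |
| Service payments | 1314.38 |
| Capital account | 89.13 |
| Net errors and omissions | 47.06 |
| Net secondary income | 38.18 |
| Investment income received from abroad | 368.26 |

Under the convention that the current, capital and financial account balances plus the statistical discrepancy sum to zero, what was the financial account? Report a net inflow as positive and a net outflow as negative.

Goods balance = 1959.07 - 2566.47 = -607.40
Services balance = 1465.57 - 1314.38 = 151.19
Trade balance (goods + services) = -607.40 + 151.19 = -456.21
Net primary income = 368.26 - 384.46 = -16.20
Net secondary income = 38.18
Current account = -456.21 + (-16.20) + 38.18 = -434.23
Financial account = -(-434.23 + 89.13 + 47.06) = 298.04

298.04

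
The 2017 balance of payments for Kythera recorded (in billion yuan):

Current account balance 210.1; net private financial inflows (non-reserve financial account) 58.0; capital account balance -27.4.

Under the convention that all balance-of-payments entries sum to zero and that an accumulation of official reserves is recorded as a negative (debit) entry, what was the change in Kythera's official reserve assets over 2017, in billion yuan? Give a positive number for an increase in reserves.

240.7

Official reserve transactions balance = -(210.1 + (-27.4) + 58.0) = -240.7
An accumulation of reserves is recorded as a debit (negative entry), so the change in the stock of reserves is the negative of that balance.
Change in official reserves = -(-240.7) = 240.7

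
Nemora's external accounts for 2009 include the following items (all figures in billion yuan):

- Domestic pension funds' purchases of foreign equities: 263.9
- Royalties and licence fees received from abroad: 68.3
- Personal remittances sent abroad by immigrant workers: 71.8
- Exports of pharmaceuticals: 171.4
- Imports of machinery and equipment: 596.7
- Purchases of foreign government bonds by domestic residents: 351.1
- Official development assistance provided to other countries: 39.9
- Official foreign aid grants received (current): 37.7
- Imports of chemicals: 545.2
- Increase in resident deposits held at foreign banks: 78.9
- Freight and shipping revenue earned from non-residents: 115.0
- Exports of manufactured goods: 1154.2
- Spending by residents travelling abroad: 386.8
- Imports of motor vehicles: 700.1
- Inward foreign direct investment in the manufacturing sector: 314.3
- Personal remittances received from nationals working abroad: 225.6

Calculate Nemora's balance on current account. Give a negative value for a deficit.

Goods: -700.1 + 171.4 - 545.2 - 596.7 + 1154.2 = -516.4
Services: 115.0 - 386.8 + 68.3 = -203.5
Secondary income: -71.8 + 37.7 + 225.6 - 39.9 = 151.6
Current account = (-516.4) + (-203.5) + 151.6 = -568.3
(Excluded from the current account — financial account: domestic pension funds' purchases of foreign equities 263.9, purchases of foreign government bonds by domestic residents 351.1, increase in resident deposits held at foreign banks 78.9, inward foreign direct investment in the manufacturing sector 314.3.)

-568.3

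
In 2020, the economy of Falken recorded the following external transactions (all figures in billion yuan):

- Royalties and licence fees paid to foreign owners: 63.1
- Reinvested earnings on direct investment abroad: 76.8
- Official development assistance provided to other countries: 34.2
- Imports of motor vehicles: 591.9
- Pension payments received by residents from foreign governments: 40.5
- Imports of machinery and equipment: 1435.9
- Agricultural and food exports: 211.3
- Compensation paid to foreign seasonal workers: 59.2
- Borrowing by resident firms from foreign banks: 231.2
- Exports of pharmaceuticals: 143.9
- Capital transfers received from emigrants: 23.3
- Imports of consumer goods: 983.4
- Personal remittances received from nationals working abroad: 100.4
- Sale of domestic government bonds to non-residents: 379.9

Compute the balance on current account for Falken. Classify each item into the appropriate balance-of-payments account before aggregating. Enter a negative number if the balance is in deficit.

Goods: 211.3 - 1435.9 - 983.4 + 143.9 - 591.9 = -2656.0
Services: -63.1
Primary income: -59.2 + 76.8 = 17.6
Secondary income: -34.2 + 100.4 + 40.5 = 106.7
Current account = (-2656.0) + (-63.1) + 17.6 + 106.7 = -2594.8
(Excluded from the current account — financial account: borrowing by resident firms from foreign banks 231.2, sale of domestic government bonds to non-residents 379.9; capital account: capital transfers received from emigrants 23.3.)

-2594.8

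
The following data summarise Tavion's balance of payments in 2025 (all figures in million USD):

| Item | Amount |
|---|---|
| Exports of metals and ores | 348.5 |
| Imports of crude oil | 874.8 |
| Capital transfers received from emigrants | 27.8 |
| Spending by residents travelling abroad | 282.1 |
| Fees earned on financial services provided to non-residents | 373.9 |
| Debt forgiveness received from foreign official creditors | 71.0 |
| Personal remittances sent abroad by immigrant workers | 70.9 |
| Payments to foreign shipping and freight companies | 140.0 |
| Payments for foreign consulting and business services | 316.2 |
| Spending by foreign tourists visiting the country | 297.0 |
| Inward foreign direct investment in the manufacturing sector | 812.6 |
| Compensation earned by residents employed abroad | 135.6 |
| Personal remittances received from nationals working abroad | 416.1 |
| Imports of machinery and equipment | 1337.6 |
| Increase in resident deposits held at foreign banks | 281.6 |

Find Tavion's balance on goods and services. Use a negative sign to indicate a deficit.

Goods: 348.5 - 1337.6 - 874.8 = -1863.9
Services: -282.1 - 316.2 + 297.0 + 373.9 - 140.0 = -67.4
Trade balance = -1863.9 + (-67.4) = -1931.3
(Excluded from the trade balance — capital account: capital transfers received from emigrants 27.8, debt forgiveness received from foreign official creditors 71.0; secondary income: personal remittances sent abroad by immigrant workers 70.9, personal remittances received from nationals working abroad 416.1; financial account: inward foreign direct investment in the manufacturing sector 812.6, increase in resident deposits held at foreign banks 281.6; primary income: compensation earned by residents employed abroad 135.6.)

-1931.3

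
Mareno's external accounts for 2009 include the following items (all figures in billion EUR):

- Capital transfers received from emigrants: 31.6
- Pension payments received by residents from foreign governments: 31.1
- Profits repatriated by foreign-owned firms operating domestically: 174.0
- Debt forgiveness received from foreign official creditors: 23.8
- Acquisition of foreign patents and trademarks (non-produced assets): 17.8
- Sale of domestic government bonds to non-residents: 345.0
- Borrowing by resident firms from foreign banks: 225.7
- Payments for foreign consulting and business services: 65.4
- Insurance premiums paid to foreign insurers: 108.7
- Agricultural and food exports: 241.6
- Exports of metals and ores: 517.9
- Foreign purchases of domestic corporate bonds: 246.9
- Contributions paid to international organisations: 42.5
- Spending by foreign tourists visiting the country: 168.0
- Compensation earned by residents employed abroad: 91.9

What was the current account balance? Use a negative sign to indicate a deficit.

Goods: 241.6 + 517.9 = 759.5
Services: 168.0 - 108.7 - 65.4 = -6.1
Primary income: 91.9 - 174.0 = -82.1
Secondary income: 31.1 - 42.5 = -11.4
Current account = 759.5 + (-6.1) + (-82.1) + (-11.4) = 659.9
(Excluded from the current account — capital account: capital transfers received from emigrants 31.6, debt forgiveness received from foreign official creditors 23.8, acquisition of foreign patents and trademarks (non-produced assets) 17.8; financial account: sale of domestic government bonds to non-residents 345.0, borrowing by resident firms from foreign banks 225.7, foreign purchases of domestic corporate bonds 246.9.)

659.9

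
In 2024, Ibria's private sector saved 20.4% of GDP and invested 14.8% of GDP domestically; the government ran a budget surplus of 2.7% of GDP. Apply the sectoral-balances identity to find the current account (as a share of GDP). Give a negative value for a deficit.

8.3

By the sectoral-balances identity, CA = (S_private - I) + (T - G).
Private balance = 20.4 - 14.8 = 5.6
Government balance (T - G) = 2.7
CA = 5.6 + 2.7 = 8.3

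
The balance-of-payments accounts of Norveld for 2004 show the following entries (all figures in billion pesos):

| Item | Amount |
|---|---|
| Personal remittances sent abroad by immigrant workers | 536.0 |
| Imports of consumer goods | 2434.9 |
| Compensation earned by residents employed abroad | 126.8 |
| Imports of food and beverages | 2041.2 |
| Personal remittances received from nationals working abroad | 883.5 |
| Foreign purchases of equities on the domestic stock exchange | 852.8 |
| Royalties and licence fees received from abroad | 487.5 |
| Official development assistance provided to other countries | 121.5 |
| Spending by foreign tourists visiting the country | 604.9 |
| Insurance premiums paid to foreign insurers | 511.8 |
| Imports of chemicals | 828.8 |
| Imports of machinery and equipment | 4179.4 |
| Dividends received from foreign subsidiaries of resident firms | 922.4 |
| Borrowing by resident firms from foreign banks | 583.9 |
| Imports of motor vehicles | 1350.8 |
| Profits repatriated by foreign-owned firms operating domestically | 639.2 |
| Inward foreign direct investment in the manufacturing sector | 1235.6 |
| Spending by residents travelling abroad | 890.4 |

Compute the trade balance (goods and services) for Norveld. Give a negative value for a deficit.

-11144.9

Goods: -4179.4 - 1350.8 - 2041.2 - 828.8 - 2434.9 = -10835.1
Services: 604.9 - 890.4 - 511.8 + 487.5 = -309.8
Trade balance = -10835.1 + (-309.8) = -11144.9
(Excluded from the trade balance — secondary income: personal remittances sent abroad by immigrant workers 536.0, personal remittances received from nationals working abroad 883.5, official development assistance provided to other countries 121.5; primary income: compensation earned by residents employed abroad 126.8, dividends received from foreign subsidiaries of resident firms 922.4, profits repatriated by foreign-owned firms operating domestically 639.2; financial account: foreign purchases of equities on the domestic stock exchange 852.8, borrowing by resident firms from foreign banks 583.9, inward foreign direct investment in the manufacturing sector 1235.6.)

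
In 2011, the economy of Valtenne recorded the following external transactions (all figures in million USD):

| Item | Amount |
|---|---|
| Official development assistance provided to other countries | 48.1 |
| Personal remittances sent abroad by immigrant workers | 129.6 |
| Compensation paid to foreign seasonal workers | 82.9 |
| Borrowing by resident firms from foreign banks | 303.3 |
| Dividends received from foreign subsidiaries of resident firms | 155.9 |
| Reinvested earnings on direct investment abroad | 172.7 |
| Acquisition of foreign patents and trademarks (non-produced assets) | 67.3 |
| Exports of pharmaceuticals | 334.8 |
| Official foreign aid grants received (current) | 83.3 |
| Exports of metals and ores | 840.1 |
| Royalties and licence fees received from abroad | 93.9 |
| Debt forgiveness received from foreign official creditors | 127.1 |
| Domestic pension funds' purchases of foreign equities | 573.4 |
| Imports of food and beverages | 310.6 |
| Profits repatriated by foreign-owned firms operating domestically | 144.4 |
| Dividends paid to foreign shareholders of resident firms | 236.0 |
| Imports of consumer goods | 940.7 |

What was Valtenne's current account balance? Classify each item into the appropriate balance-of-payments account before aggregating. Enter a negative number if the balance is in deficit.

Goods: 840.1 + 334.8 - 310.6 - 940.7 = -76.4
Services: 93.9
Primary income: 155.9 - 236.0 + 172.7 - 82.9 - 144.4 = -134.7
Secondary income: -129.6 + 83.3 - 48.1 = -94.4
Current account = (-76.4) + 93.9 + (-134.7) + (-94.4) = -211.6
(Excluded from the current account — financial account: borrowing by resident firms from foreign banks 303.3, domestic pension funds' purchases of foreign equities 573.4; capital account: acquisition of foreign patents and trademarks (non-produced assets) 67.3, debt forgiveness received from foreign official creditors 127.1.)

-211.6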